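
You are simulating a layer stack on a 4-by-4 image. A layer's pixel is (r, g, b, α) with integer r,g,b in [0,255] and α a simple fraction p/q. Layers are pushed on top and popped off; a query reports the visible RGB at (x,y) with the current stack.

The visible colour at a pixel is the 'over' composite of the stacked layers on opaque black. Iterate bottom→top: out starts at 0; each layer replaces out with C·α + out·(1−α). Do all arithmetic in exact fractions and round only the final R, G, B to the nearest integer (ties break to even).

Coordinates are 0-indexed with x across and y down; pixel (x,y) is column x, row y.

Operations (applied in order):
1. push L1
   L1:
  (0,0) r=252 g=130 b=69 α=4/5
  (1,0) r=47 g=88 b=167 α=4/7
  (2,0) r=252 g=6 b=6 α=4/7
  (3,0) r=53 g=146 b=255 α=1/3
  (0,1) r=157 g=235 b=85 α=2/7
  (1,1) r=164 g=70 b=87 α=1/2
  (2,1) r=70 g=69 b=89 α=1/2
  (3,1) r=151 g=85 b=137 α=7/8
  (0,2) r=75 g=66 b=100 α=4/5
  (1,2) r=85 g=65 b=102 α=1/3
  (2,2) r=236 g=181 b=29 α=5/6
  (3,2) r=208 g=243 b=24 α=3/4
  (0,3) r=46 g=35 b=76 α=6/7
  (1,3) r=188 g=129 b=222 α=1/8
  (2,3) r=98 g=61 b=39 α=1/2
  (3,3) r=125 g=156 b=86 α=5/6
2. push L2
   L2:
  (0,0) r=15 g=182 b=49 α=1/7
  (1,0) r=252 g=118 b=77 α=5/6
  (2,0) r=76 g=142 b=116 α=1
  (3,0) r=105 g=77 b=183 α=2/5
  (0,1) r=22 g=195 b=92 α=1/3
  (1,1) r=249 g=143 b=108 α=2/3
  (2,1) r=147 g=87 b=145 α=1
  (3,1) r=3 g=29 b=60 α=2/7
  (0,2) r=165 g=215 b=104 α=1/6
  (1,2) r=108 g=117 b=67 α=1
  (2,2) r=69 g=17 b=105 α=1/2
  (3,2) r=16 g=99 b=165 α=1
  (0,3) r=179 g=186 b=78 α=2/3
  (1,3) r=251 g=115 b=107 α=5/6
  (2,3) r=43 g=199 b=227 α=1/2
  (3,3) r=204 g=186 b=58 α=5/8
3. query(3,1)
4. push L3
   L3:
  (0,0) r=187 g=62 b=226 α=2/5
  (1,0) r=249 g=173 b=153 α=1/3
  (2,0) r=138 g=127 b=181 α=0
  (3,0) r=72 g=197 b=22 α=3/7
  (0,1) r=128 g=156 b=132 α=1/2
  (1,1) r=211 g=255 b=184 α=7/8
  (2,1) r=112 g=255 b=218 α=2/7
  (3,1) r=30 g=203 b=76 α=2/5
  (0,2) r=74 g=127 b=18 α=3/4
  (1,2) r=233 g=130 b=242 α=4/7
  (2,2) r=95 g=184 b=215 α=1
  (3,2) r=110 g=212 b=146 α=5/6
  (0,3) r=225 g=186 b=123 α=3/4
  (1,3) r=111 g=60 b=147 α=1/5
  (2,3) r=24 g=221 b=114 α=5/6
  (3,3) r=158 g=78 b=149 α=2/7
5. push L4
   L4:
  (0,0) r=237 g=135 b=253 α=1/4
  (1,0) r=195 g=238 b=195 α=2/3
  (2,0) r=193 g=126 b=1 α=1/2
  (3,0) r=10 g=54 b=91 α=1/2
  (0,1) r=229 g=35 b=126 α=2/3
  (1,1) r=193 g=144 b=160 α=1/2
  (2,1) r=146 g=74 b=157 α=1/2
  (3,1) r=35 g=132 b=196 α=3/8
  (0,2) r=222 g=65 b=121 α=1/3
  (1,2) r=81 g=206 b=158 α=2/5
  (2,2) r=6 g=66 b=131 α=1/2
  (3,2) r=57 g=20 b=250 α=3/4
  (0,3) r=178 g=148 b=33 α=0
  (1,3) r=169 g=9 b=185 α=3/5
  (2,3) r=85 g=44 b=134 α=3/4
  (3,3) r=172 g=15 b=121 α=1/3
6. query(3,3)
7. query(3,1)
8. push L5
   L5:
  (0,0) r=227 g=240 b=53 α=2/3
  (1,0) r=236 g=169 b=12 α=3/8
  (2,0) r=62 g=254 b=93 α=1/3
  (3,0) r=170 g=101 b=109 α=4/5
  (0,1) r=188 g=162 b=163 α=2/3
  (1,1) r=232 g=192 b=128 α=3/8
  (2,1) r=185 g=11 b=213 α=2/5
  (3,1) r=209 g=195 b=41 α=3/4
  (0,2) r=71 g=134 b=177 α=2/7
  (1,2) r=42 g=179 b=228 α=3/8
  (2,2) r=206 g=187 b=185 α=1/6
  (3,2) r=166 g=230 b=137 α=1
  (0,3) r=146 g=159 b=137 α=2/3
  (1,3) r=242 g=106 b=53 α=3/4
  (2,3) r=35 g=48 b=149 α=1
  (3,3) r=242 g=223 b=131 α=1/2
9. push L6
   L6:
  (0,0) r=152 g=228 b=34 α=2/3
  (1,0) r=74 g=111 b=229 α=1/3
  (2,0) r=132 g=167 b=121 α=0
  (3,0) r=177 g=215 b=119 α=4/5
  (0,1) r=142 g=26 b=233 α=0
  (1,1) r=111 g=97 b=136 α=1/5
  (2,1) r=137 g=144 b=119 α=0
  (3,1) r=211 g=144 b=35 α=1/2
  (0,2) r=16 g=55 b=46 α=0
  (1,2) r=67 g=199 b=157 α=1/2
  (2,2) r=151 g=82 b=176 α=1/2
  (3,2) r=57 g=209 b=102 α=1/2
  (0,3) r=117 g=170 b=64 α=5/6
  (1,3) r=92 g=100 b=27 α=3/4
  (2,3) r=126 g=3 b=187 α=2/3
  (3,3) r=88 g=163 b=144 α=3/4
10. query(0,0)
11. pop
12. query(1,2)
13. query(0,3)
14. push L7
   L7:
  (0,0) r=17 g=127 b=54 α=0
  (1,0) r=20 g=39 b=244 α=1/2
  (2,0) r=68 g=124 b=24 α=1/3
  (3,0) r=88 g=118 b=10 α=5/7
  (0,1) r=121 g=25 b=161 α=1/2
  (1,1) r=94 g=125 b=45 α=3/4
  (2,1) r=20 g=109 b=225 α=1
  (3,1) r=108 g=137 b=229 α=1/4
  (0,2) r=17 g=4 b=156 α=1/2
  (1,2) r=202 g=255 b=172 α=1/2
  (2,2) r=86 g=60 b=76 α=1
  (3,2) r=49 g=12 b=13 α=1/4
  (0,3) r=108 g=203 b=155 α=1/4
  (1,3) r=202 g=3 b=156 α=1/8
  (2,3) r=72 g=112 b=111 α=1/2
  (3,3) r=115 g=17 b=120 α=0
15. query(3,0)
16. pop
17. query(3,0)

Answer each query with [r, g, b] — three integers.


at x=3,y=1 over L1,L2:
+L1 (α=7/8) → [1057/8, 595/8, 959/8]
+L2 (α=2/7) → [5333/56, 3439/56, 5755/56]
= [95, 61, 103]

at x=3,y=3 over L1,L2,L3,L4:
+L1 (α=5/6) → [625/6, 130, 215/3]
+L2 (α=5/8) → [2665/16, 165, 505/8]
+L3 (α=2/7) → [18381/112, 981/7, 4909/56]
+L4 (α=1/3) → [28013/168, 689/7, 8297/84]
→ [167, 98, 99]

at x=3,y=1 over L1,L2,L3,L4:
+L1 (α=7/8) → [1057/8, 595/8, 959/8]
+L2 (α=2/7) → [5333/56, 3439/56, 5755/56]
+L3 (α=2/5) → [19359/280, 33053/280, 25777/280]
+L4 (α=3/8) → [25239/448, 55229/448, 58705/448]
= [56, 123, 131]

at x=0,y=0 over L1,L2,L3,L4,L5,L6:
+L1 (α=4/5) → [1008/5, 104, 276/5]
+L2 (α=1/7) → [6123/35, 806/7, 1901/35]
+L3 (α=2/5) → [31459/175, 3286/35, 21523/175]
+L4 (α=1/4) → [33963/175, 14583/140, 27211/175]
+L5 (α=2/3) → [113413/525, 27261/140, 45761/525]
+L6 (α=2/3) → [273013/1575, 30367/140, 81461/1575]
rounded: [173, 217, 52]

at x=1,y=2 over L1,L2,L3,L4,L5:
+L1 (α=1/3) → [85/3, 65/3, 34]
+L2 (α=1) → [108, 117, 67]
+L3 (α=4/7) → [1256/7, 871/7, 167]
+L4 (α=2/5) → [4902/35, 5497/35, 817/5]
+L5 (α=3/8) → [723/7, 1157/7, 1501/8]
→ [103, 165, 188]

(0,3) stack=L1,L2,L3,L4,L5; from [0,0,0]:
+L1 (α=6/7) → [276/7, 30, 456/7]
+L2 (α=2/3) → [2782/21, 134, 516/7]
+L3 (α=3/4) → [16957/84, 173, 3099/28]
+L4 (α=0) → [16957/84, 173, 3099/28]
+L5 (α=2/3) → [41485/252, 491/3, 10771/84]
= [165, 164, 128]

(3,0) stack=L1,L2,L3,L4,L5,L7; from [0,0,0]:
L1 α=1/3: [53/3, 146/3, 85]
L2 α=2/5: [263/5, 60, 621/5]
L3 α=3/7: [2132/35, 831/7, 402/5]
L4 α=1/2: [1241/35, 1209/14, 857/10]
L5 α=4/5: [25041/175, 1373/14, 5217/50]
L7 α=5/7: [127082/1225, 5503/49, 6467/175]
= [104, 112, 37]

(3,0) stack=L1,L2,L3,L4,L5; from [0,0,0]:
+L1 (α=1/3) → [53/3, 146/3, 85]
+L2 (α=2/5) → [263/5, 60, 621/5]
+L3 (α=3/7) → [2132/35, 831/7, 402/5]
+L4 (α=1/2) → [1241/35, 1209/14, 857/10]
+L5 (α=4/5) → [25041/175, 1373/14, 5217/50]
= [143, 98, 104]


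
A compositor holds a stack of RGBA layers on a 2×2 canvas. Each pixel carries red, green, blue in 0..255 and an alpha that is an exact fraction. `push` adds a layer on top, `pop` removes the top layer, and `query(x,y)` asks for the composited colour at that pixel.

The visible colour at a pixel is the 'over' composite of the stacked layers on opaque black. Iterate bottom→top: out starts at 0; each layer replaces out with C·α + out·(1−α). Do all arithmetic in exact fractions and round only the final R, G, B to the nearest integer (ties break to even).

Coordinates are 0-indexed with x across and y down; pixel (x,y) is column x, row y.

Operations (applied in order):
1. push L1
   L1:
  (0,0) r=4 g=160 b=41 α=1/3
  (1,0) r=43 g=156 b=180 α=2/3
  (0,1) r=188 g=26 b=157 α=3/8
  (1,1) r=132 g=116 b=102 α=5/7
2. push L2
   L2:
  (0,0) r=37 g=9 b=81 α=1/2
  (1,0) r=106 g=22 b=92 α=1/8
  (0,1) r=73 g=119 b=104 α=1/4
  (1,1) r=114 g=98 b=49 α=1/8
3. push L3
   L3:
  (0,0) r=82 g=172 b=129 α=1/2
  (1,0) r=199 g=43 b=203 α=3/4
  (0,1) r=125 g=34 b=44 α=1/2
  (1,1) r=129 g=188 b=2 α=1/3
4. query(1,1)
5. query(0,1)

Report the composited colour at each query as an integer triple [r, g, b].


query (1,1) [L1,L2,L3] — begin 0,0,0
after L1 α=5/7: [660/7, 580/7, 510/7]
after L2 α=1/8: [387/4, 339/4, 559/8]
after L3 α=1/3: [215/2, 715/6, 189/4]
rounded: [108, 119, 47]

query (0,1) [L1,L2,L3] — begin 0,0,0
+L1 (α=3/8) → [141/2, 39/4, 471/8]
+L2 (α=1/4) → [569/8, 593/16, 2245/32]
+L3 (α=1/2) → [1569/16, 1137/32, 3653/64]
→ [98, 36, 57]


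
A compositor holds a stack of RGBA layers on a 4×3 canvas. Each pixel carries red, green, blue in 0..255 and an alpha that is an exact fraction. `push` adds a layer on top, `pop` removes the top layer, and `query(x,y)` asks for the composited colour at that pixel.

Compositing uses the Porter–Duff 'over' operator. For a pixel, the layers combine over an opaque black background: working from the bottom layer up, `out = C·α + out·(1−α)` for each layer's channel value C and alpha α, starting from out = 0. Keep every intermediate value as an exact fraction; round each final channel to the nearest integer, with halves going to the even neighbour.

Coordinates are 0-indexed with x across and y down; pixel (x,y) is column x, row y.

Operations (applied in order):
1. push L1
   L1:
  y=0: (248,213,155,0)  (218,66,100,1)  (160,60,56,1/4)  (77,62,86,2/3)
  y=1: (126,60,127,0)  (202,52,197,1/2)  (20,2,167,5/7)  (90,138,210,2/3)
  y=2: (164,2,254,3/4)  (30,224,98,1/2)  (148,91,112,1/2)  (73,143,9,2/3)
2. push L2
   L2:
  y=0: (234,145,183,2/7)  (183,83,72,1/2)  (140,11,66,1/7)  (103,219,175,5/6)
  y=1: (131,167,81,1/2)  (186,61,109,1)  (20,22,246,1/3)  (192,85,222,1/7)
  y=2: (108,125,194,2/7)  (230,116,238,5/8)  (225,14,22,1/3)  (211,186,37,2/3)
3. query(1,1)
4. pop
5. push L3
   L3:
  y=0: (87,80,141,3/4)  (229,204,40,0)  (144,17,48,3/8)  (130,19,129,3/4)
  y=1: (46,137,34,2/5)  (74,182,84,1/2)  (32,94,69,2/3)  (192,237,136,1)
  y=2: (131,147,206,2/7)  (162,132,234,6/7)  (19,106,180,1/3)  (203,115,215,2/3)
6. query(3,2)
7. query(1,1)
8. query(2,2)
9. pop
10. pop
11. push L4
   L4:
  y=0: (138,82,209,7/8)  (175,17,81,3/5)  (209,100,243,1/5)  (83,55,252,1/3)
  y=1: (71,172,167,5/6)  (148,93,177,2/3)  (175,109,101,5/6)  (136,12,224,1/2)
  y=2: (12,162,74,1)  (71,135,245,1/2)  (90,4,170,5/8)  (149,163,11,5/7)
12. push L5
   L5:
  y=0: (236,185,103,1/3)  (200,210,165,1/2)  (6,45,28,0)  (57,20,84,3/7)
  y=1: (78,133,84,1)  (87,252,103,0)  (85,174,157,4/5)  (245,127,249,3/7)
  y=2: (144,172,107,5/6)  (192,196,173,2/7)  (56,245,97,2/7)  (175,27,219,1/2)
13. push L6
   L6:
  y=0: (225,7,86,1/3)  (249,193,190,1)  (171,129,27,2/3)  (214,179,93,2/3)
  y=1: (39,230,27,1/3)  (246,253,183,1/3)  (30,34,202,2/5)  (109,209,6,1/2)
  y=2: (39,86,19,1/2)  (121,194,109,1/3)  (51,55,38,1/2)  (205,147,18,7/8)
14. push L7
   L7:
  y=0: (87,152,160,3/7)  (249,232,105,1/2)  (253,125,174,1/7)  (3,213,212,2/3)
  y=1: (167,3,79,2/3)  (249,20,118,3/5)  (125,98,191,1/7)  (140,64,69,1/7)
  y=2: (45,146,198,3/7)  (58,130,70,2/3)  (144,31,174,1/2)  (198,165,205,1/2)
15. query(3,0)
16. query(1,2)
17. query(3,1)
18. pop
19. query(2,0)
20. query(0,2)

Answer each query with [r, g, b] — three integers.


(1,1) stack=L1,L2; from [0,0,0]:
L1 α=1/2: [101, 26, 197/2]
L2 α=1: [186, 61, 109]
→ [186, 61, 109]

at x=3,y=2 over L1,L3:
after L1 α=2/3: [146/3, 286/3, 6]
after L3 α=2/3: [1364/9, 976/9, 436/3]
= [152, 108, 145]

query (1,1) [L1,L3] — begin 0,0,0
L1 α=1/2: [101, 26, 197/2]
L3 α=1/2: [175/2, 104, 365/4]
rounded: [88, 104, 91]

(2,2) stack=L1,L3; from [0,0,0]:
after L1 α=1/2: [74, 91/2, 56]
after L3 α=1/3: [167/3, 197/3, 292/3]
rounded: [56, 66, 97]

(3,0) stack=L4,L5,L6,L7; from [0,0,0]:
+L4 (α=1/3) → [83/3, 55/3, 84]
+L5 (α=3/7) → [845/21, 400/21, 84]
+L6 (α=2/3) → [9833/63, 7918/63, 90]
+L7 (α=2/3) → [10211/189, 34756/189, 514/3]
= [54, 184, 171]

query (1,2) [L4,L5,L6,L7] — begin 0,0,0
L4 α=1/2: [71/2, 135/2, 245/2]
L5 α=2/7: [1123/14, 1459/14, 1917/14]
L6 α=1/3: [1970/21, 939/7, 2680/21]
L7 α=2/3: [4406/63, 2759/21, 5620/63]
rounded: [70, 131, 89]

(3,1) stack=L4,L5,L6,L7; from [0,0,0]:
+L4 (α=1/2) → [68, 6, 112]
+L5 (α=3/7) → [1007/7, 405/7, 1195/7]
+L6 (α=1/2) → [885/7, 934/7, 1237/14]
+L7 (α=1/7) → [6290/49, 6052/49, 4194/49]
rounded: [128, 124, 86]

query (2,0) [L4,L5,L6] — begin 0,0,0
L4 α=1/5: [209/5, 20, 243/5]
L5 α=0: [209/5, 20, 243/5]
L6 α=2/3: [1919/15, 278/3, 171/5]
→ [128, 93, 34]

query (0,2) [L4,L5,L6] — begin 0,0,0
after L4 α=1: [12, 162, 74]
after L5 α=5/6: [122, 511/3, 203/2]
after L6 α=1/2: [161/2, 769/6, 241/4]
→ [80, 128, 60]


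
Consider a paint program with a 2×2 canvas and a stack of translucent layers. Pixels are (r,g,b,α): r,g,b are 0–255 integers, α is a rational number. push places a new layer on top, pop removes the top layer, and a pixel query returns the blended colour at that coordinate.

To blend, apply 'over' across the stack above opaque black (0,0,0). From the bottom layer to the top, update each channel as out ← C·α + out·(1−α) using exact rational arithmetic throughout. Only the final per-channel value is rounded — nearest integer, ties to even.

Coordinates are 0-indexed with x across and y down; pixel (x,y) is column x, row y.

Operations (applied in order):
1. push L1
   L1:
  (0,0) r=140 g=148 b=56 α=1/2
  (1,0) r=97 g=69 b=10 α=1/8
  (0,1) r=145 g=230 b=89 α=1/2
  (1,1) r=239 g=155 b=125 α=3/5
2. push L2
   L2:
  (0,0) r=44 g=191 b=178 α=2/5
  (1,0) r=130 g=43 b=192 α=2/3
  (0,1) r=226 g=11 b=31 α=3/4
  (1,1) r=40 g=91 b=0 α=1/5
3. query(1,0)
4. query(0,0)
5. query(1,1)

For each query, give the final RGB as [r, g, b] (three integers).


query (1,0) [L1,L2] — begin 0,0,0
L1 α=1/8: [97/8, 69/8, 5/4]
L2 α=2/3: [2177/24, 757/24, 1541/12]
→ [91, 32, 128]

at x=0,y=0 over L1,L2:
L1 α=1/2: [70, 74, 28]
L2 α=2/5: [298/5, 604/5, 88]
→ [60, 121, 88]

(1,1) stack=L1,L2; from [0,0,0]:
after L1 α=3/5: [717/5, 93, 75]
after L2 α=1/5: [3068/25, 463/5, 60]
= [123, 93, 60]


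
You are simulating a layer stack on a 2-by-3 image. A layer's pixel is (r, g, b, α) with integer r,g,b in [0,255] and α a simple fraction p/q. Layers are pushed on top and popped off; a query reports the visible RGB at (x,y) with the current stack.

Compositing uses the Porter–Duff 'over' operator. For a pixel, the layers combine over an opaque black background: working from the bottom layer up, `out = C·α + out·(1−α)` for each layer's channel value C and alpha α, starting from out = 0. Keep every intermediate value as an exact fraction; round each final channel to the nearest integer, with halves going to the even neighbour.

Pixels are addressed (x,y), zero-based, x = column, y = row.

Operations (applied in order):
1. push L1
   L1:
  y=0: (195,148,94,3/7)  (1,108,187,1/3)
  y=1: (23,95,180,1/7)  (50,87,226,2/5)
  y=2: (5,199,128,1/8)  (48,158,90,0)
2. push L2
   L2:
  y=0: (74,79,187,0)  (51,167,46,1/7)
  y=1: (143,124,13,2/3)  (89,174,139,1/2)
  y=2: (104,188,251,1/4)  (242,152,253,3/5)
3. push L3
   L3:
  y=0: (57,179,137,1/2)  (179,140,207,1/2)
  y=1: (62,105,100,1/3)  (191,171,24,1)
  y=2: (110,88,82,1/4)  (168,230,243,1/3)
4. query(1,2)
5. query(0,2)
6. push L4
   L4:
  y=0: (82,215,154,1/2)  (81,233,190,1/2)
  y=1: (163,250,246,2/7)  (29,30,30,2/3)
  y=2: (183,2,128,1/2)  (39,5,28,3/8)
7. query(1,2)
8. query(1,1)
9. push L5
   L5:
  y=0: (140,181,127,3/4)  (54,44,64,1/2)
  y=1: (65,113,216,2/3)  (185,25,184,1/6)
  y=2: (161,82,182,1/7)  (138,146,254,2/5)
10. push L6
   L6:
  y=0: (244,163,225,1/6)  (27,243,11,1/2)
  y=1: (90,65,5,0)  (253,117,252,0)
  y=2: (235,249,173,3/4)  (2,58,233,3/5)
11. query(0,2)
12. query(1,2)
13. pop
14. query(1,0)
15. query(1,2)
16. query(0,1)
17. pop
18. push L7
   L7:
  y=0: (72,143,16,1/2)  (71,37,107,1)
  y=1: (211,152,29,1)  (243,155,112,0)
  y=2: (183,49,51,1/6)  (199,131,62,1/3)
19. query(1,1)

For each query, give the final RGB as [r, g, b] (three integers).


at x=1,y=2 over L1,L2,L3:
+L1 (α=0) → [0, 0, 0]
+L2 (α=3/5) → [726/5, 456/5, 759/5]
+L3 (α=1/3) → [764/5, 2062/15, 911/5]
rounded: [153, 137, 182]

query (0,2) [L1,L2,L3] — begin 0,0,0
after L1 α=1/8: [5/8, 199/8, 16]
after L2 α=1/4: [847/32, 2101/32, 299/4]
after L3 α=1/4: [6061/128, 9119/128, 1225/16]
= [47, 71, 77]

(1,2) stack=L1,L2,L3,L4; from [0,0,0]:
L1 α=0: [0, 0, 0]
L2 α=3/5: [726/5, 456/5, 759/5]
L3 α=1/3: [764/5, 2062/15, 911/5]
L4 α=3/8: [881/8, 2107/24, 995/8]
rounded: [110, 88, 124]

at x=1,y=1 over L1,L2,L3,L4:
+L1 (α=2/5) → [20, 174/5, 452/5]
+L2 (α=1/2) → [109/2, 522/5, 1147/10]
+L3 (α=1) → [191, 171, 24]
+L4 (α=2/3) → [83, 77, 28]
= [83, 77, 28]

at x=0,y=2 over L1,L2,L3,L4,L5,L6:
after L1 α=1/8: [5/8, 199/8, 16]
after L2 α=1/4: [847/32, 2101/32, 299/4]
after L3 α=1/4: [6061/128, 9119/128, 1225/16]
after L4 α=1/2: [29485/256, 9375/256, 3273/32]
after L5 α=1/7: [109063/896, 38621/896, 12731/112]
after L6 α=3/4: [740743/3584, 707933/3584, 70859/448]
rounded: [207, 198, 158]

(1,2) stack=L1,L2,L3,L4,L5,L6; from [0,0,0]:
+L1 (α=0) → [0, 0, 0]
+L2 (α=3/5) → [726/5, 456/5, 759/5]
+L3 (α=1/3) → [764/5, 2062/15, 911/5]
+L4 (α=3/8) → [881/8, 2107/24, 995/8]
+L5 (α=2/5) → [4851/40, 4443/40, 7049/40]
+L6 (α=3/5) → [4971/100, 7923/100, 21029/100]
→ [50, 79, 210]

at x=1,y=0 over L1,L2,L3,L4,L5:
L1 α=1/3: [1/3, 36, 187/3]
L2 α=1/7: [53/7, 383/7, 60]
L3 α=1/2: [653/7, 1363/14, 267/2]
L4 α=1/2: [610/7, 4625/28, 647/4]
L5 α=1/2: [494/7, 5857/56, 903/8]
= [71, 105, 113]

at x=1,y=2 over L1,L2,L3,L4,L5:
L1 α=0: [0, 0, 0]
L2 α=3/5: [726/5, 456/5, 759/5]
L3 α=1/3: [764/5, 2062/15, 911/5]
L4 α=3/8: [881/8, 2107/24, 995/8]
L5 α=2/5: [4851/40, 4443/40, 7049/40]
rounded: [121, 111, 176]

at x=0,y=1 over L1,L2,L3,L4,L5:
+L1 (α=1/7) → [23/7, 95/7, 180/7]
+L2 (α=2/3) → [675/7, 1831/21, 362/21]
+L3 (α=1/3) → [1784/21, 5867/63, 2824/63]
+L4 (α=2/7) → [15766/147, 60835/441, 45116/441]
+L5 (α=2/3) → [34876/441, 160501/1323, 235628/1323]
rounded: [79, 121, 178]

(1,1) stack=L1,L2,L3,L4,L7; from [0,0,0]:
+L1 (α=2/5) → [20, 174/5, 452/5]
+L2 (α=1/2) → [109/2, 522/5, 1147/10]
+L3 (α=1) → [191, 171, 24]
+L4 (α=2/3) → [83, 77, 28]
+L7 (α=0) → [83, 77, 28]
= [83, 77, 28]


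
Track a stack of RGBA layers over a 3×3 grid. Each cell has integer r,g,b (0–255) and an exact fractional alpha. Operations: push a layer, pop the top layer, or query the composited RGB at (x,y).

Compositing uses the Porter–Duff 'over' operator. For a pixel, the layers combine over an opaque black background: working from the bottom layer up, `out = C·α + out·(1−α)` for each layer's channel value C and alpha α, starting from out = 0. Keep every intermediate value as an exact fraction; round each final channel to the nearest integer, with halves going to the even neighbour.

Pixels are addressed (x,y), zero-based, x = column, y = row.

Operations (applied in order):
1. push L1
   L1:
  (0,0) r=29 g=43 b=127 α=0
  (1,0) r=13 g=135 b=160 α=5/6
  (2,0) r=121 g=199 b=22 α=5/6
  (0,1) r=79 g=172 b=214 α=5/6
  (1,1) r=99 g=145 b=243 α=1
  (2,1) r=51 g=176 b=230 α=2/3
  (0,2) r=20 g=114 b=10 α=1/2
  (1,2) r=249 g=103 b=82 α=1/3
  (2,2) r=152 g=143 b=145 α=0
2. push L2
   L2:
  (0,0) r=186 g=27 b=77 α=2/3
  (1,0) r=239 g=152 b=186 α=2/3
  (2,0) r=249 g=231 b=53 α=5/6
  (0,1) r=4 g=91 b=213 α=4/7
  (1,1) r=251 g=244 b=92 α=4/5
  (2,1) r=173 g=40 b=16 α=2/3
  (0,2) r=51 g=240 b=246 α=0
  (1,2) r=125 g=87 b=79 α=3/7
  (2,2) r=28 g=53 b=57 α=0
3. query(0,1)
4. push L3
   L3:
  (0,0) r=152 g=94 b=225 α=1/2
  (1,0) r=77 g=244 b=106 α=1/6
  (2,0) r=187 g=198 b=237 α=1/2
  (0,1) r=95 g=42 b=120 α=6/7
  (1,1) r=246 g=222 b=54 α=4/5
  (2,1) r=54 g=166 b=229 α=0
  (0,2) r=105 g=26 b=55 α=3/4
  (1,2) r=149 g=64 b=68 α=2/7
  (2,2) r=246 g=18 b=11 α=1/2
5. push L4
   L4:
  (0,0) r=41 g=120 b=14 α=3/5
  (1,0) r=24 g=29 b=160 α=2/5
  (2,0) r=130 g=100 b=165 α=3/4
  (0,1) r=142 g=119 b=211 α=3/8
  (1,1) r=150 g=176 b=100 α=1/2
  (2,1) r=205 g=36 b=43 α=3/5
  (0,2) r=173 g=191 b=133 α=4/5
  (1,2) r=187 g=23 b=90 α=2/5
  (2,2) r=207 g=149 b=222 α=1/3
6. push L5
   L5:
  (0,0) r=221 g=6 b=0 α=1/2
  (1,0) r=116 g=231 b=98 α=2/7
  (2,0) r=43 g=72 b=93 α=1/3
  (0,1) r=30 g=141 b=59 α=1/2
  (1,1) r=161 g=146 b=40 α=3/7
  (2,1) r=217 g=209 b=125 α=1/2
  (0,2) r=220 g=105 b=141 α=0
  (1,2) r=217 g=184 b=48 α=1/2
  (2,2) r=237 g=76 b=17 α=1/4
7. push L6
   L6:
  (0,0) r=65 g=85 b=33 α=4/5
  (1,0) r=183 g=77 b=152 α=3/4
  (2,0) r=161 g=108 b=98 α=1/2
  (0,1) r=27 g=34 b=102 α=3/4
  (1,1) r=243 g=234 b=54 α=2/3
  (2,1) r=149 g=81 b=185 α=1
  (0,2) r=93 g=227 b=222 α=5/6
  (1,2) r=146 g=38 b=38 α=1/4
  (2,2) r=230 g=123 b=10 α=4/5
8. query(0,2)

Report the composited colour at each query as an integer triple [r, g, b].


at x=0,y=1 over L1,L2:
after L1 α=5/6: [395/6, 430/3, 535/3]
after L2 α=4/7: [61/2, 794/7, 1387/7]
= [30, 113, 198]

(0,2) stack=L1,L2,L3,L4,L5,L6; from [0,0,0]:
L1 α=1/2: [10, 57, 5]
L2 α=0: [10, 57, 5]
L3 α=3/4: [325/4, 135/4, 85/2]
L4 α=4/5: [3093/20, 3191/20, 1149/10]
L5 α=0: [3093/20, 3191/20, 1149/10]
L6 α=5/6: [4131/40, 25891/120, 4083/20]
→ [103, 216, 204]


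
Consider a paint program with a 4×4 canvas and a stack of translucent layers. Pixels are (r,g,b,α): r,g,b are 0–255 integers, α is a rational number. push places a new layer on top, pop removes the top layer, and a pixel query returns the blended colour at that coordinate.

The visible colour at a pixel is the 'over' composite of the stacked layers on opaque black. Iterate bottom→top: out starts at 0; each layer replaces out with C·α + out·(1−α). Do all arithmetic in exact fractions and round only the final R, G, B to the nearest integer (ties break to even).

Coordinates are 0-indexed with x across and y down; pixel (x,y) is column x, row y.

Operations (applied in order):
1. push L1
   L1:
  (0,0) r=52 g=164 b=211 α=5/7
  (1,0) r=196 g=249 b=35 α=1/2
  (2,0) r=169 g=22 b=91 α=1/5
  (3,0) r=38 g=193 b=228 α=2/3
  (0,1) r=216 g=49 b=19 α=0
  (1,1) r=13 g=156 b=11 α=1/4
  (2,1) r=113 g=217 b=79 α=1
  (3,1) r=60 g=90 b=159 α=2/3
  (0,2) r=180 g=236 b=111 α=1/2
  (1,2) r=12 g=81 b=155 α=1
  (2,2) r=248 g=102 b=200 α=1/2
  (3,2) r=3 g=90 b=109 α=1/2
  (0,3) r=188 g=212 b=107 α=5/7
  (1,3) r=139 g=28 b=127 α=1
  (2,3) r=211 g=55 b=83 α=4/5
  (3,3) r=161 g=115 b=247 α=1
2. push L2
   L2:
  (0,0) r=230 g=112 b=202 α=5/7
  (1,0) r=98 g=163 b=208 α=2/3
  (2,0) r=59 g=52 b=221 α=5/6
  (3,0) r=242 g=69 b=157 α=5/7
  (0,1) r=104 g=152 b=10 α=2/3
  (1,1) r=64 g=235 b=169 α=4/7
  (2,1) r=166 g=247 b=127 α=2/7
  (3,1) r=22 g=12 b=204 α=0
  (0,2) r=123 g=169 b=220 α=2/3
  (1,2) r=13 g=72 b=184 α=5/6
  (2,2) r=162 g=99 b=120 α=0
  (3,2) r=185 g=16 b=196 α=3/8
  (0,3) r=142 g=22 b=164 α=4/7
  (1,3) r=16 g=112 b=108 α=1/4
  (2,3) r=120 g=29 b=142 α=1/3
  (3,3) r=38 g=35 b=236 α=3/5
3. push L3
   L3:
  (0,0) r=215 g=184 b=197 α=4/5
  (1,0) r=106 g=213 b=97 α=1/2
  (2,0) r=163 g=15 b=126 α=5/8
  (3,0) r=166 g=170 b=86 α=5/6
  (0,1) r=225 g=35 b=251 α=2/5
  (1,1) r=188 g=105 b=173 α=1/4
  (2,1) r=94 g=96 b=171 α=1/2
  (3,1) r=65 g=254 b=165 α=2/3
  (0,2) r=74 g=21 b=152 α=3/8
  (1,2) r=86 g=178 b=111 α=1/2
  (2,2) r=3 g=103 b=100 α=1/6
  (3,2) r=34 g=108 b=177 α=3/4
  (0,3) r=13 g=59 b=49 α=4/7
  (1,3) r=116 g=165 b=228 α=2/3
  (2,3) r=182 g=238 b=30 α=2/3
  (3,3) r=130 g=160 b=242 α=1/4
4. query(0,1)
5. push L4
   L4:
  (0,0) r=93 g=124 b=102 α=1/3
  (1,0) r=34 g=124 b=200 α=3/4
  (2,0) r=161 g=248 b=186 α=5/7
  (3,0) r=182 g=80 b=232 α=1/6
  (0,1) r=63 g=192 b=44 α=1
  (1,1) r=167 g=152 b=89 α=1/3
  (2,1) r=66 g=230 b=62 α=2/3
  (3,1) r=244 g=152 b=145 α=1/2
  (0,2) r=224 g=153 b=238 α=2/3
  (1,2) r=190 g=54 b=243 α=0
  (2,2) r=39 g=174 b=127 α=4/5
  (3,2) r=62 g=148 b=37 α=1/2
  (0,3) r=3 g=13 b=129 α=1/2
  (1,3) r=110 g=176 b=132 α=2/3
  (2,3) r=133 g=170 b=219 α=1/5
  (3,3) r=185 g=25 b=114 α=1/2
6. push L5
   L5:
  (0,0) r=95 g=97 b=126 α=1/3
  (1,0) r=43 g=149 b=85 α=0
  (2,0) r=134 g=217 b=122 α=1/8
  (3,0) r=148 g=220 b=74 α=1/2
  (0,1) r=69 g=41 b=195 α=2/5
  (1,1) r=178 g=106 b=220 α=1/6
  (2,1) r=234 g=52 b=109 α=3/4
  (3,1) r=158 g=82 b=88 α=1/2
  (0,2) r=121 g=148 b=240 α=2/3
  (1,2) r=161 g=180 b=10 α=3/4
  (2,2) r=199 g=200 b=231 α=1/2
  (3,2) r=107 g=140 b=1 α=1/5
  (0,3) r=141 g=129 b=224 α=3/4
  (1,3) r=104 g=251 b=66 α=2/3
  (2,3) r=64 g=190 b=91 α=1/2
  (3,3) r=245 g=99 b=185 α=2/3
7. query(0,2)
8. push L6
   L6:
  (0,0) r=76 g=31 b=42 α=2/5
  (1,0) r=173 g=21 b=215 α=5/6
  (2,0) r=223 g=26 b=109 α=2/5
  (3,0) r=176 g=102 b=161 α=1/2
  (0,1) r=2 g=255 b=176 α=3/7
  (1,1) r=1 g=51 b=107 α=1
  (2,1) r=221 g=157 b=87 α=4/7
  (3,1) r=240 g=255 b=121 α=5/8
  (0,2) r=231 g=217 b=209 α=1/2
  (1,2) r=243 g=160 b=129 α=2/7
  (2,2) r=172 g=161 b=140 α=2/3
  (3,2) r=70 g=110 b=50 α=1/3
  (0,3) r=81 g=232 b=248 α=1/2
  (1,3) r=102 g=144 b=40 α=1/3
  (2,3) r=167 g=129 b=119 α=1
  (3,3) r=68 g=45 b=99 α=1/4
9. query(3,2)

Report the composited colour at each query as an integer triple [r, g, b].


query (0,1) [L1,L2,L3] — begin 0,0,0
+L1 (α=0) → [0, 0, 0]
+L2 (α=2/3) → [208/3, 304/3, 20/3]
+L3 (α=2/5) → [658/5, 374/5, 522/5]
= [132, 75, 104]

(0,2) stack=L1,L2,L3,L4,L5; from [0,0,0]:
L1 α=1/2: [90, 118, 111/2]
L2 α=2/3: [112, 152, 991/6]
L3 α=3/8: [391/4, 823/8, 7691/48]
L4 α=2/3: [2183/12, 3271/24, 30539/144]
L5 α=2/3: [5087/36, 10375/72, 99659/432]
= [141, 144, 231]

at x=3,y=2 over L1,L2,L3,L4,L5,L6:
L1 α=1/2: [3/2, 45, 109/2]
L2 α=3/8: [1125/16, 273/8, 1721/16]
L3 α=3/4: [2757/64, 2865/32, 10217/64]
L4 α=1/2: [6725/128, 7601/64, 12585/128]
L5 α=1/5: [10149/160, 9841/80, 12617/160]
L6 α=1/3: [15749/240, 4747/40, 5539/80]
rounded: [66, 119, 69]


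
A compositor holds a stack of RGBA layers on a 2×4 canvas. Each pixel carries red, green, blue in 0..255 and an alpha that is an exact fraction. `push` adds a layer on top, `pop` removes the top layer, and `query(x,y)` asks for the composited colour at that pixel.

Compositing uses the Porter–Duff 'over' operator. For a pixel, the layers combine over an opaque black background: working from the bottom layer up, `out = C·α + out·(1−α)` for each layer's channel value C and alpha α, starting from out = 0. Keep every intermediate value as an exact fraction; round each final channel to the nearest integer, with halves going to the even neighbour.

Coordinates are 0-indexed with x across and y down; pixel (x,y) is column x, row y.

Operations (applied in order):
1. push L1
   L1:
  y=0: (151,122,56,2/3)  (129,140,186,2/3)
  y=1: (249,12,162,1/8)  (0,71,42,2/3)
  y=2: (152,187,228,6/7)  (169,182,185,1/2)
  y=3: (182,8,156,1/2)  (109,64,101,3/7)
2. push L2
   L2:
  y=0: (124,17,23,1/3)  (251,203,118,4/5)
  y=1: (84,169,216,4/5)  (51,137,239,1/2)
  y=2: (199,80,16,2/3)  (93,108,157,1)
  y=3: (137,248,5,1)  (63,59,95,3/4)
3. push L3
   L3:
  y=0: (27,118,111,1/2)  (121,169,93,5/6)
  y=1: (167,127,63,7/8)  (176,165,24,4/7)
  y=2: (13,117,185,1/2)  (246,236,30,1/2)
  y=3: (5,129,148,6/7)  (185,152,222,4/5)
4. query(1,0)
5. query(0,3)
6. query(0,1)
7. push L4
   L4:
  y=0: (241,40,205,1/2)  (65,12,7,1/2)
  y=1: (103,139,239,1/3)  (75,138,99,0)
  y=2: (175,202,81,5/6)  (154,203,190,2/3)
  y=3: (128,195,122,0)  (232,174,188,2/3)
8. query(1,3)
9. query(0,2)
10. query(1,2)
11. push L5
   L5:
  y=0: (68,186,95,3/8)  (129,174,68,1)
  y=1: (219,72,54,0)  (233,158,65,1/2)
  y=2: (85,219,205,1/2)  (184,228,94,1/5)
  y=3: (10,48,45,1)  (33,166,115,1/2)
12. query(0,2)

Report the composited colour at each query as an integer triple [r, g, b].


(1,0) stack=L1,L2,L3; from [0,0,0]:
after L1 α=2/3: [86, 280/3, 124]
after L2 α=4/5: [218, 2716/15, 596/5]
after L3 α=5/6: [823/6, 15391/90, 2921/30]
rounded: [137, 171, 97]

(0,3) stack=L1,L2,L3; from [0,0,0]:
+L1 (α=1/2) → [91, 4, 78]
+L2 (α=1) → [137, 248, 5]
+L3 (α=6/7) → [167/7, 146, 893/7]
rounded: [24, 146, 128]

query (0,1) [L1,L2,L3] — begin 0,0,0
L1 α=1/8: [249/8, 3/2, 81/4]
L2 α=4/5: [2937/40, 271/2, 3537/20]
L3 α=7/8: [49697/320, 2049/16, 12357/160]
= [155, 128, 77]

(1,3) stack=L1,L2,L3,L4; from [0,0,0]:
+L1 (α=3/7) → [327/7, 192/7, 303/7]
+L2 (α=3/4) → [825/14, 1431/28, 1149/14]
+L3 (α=4/5) → [2237/14, 3691/28, 13581/70]
+L4 (α=2/3) → [2911/14, 13435/84, 39901/210]
→ [208, 160, 190]

(0,2) stack=L1,L2,L3,L4; from [0,0,0]:
+L1 (α=6/7) → [912/7, 1122/7, 1368/7]
+L2 (α=2/3) → [3698/21, 2242/21, 1592/21]
+L3 (α=1/2) → [3971/42, 4699/42, 5477/42]
+L4 (α=5/6) → [40721/252, 47119/252, 22487/252]
rounded: [162, 187, 89]

query (1,2) [L1,L2,L3,L4] — begin 0,0,0
+L1 (α=1/2) → [169/2, 91, 185/2]
+L2 (α=1) → [93, 108, 157]
+L3 (α=1/2) → [339/2, 172, 187/2]
+L4 (α=2/3) → [955/6, 578/3, 947/6]
rounded: [159, 193, 158]

(0,2) stack=L1,L2,L3,L4,L5; from [0,0,0]:
after L1 α=6/7: [912/7, 1122/7, 1368/7]
after L2 α=2/3: [3698/21, 2242/21, 1592/21]
after L3 α=1/2: [3971/42, 4699/42, 5477/42]
after L4 α=5/6: [40721/252, 47119/252, 22487/252]
after L5 α=1/2: [62141/504, 102307/504, 74147/504]
rounded: [123, 203, 147]


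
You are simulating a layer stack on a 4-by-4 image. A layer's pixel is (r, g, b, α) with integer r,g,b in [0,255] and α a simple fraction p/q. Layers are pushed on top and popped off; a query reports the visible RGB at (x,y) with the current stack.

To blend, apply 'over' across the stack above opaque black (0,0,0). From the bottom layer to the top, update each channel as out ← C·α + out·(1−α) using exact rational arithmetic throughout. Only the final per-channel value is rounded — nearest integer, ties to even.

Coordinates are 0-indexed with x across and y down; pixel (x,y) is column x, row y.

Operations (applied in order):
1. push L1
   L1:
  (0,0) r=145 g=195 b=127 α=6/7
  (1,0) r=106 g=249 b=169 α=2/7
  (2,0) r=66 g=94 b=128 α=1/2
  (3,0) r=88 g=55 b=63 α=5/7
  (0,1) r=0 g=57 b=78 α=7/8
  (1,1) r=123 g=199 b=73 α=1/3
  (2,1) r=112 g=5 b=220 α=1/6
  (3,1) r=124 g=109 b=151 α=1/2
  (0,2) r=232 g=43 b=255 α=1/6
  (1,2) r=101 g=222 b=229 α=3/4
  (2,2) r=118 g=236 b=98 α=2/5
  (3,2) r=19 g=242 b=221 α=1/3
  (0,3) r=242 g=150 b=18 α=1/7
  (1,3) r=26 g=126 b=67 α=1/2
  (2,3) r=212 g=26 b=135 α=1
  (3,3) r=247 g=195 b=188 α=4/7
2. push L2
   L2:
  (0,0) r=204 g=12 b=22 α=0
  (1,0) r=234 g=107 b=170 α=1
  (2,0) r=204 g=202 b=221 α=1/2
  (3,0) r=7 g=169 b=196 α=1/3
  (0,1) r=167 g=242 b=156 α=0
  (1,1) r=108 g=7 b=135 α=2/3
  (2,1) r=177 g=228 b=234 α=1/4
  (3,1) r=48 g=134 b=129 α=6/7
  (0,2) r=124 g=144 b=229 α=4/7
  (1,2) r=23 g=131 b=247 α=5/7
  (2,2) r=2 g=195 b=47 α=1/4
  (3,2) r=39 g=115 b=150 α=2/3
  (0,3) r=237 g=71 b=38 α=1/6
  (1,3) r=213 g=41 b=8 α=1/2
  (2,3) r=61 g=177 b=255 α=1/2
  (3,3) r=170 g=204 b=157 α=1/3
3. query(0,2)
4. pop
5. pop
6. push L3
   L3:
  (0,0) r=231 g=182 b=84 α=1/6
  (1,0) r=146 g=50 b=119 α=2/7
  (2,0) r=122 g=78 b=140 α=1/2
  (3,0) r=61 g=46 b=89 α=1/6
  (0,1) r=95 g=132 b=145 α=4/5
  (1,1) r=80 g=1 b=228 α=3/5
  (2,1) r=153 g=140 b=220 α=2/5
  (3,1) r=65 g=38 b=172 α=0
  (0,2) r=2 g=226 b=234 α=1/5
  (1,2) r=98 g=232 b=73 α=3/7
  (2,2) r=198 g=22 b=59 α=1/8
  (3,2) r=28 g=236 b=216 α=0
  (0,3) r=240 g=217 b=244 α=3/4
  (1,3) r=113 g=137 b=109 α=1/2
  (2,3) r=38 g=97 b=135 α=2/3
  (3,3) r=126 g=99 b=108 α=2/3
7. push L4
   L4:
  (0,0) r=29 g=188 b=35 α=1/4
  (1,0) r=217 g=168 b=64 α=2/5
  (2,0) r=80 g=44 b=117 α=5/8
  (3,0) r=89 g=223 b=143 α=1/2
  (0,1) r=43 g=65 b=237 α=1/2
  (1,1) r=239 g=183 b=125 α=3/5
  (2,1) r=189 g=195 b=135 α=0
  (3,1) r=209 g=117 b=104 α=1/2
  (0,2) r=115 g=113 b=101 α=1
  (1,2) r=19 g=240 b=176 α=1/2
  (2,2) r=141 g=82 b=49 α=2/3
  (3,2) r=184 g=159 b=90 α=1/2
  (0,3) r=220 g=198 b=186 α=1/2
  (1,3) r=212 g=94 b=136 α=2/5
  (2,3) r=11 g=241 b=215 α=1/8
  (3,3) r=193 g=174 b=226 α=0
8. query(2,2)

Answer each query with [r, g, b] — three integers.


at x=0,y=2 over L1,L2:
after L1 α=1/6: [116/3, 43/6, 85/2]
after L2 α=4/7: [612/7, 1195/14, 2087/14]
→ [87, 85, 149]

(2,2) stack=L3,L4; from [0,0,0]:
+L3 (α=1/8) → [99/4, 11/4, 59/8]
+L4 (α=2/3) → [409/4, 667/12, 281/8]
rounded: [102, 56, 35]


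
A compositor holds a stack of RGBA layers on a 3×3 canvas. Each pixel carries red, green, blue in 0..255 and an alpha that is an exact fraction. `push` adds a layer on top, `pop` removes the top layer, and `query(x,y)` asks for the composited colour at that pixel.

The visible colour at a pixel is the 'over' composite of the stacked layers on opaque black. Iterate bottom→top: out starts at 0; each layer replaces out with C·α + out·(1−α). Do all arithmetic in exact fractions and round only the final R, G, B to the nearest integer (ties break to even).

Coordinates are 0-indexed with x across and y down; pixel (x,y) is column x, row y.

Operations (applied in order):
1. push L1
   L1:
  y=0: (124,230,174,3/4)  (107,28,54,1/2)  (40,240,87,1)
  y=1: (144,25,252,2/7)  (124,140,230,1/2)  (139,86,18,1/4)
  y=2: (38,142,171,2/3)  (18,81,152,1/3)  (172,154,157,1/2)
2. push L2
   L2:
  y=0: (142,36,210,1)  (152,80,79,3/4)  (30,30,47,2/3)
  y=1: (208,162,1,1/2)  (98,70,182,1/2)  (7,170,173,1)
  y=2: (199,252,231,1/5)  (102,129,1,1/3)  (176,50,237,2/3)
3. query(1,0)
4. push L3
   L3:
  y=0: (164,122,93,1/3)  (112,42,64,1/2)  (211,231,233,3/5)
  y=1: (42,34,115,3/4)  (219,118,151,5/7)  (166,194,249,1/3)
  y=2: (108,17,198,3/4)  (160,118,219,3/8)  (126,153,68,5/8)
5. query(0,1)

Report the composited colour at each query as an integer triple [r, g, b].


query (1,0) [L1,L2] — begin 0,0,0
+L1 (α=1/2) → [107/2, 14, 27]
+L2 (α=3/4) → [1019/8, 127/2, 66]
= [127, 64, 66]

query (0,1) [L1,L2,L3] — begin 0,0,0
L1 α=2/7: [288/7, 50/7, 72]
L2 α=1/2: [872/7, 592/7, 73/2]
L3 α=3/4: [877/14, 653/14, 763/8]
rounded: [63, 47, 95]


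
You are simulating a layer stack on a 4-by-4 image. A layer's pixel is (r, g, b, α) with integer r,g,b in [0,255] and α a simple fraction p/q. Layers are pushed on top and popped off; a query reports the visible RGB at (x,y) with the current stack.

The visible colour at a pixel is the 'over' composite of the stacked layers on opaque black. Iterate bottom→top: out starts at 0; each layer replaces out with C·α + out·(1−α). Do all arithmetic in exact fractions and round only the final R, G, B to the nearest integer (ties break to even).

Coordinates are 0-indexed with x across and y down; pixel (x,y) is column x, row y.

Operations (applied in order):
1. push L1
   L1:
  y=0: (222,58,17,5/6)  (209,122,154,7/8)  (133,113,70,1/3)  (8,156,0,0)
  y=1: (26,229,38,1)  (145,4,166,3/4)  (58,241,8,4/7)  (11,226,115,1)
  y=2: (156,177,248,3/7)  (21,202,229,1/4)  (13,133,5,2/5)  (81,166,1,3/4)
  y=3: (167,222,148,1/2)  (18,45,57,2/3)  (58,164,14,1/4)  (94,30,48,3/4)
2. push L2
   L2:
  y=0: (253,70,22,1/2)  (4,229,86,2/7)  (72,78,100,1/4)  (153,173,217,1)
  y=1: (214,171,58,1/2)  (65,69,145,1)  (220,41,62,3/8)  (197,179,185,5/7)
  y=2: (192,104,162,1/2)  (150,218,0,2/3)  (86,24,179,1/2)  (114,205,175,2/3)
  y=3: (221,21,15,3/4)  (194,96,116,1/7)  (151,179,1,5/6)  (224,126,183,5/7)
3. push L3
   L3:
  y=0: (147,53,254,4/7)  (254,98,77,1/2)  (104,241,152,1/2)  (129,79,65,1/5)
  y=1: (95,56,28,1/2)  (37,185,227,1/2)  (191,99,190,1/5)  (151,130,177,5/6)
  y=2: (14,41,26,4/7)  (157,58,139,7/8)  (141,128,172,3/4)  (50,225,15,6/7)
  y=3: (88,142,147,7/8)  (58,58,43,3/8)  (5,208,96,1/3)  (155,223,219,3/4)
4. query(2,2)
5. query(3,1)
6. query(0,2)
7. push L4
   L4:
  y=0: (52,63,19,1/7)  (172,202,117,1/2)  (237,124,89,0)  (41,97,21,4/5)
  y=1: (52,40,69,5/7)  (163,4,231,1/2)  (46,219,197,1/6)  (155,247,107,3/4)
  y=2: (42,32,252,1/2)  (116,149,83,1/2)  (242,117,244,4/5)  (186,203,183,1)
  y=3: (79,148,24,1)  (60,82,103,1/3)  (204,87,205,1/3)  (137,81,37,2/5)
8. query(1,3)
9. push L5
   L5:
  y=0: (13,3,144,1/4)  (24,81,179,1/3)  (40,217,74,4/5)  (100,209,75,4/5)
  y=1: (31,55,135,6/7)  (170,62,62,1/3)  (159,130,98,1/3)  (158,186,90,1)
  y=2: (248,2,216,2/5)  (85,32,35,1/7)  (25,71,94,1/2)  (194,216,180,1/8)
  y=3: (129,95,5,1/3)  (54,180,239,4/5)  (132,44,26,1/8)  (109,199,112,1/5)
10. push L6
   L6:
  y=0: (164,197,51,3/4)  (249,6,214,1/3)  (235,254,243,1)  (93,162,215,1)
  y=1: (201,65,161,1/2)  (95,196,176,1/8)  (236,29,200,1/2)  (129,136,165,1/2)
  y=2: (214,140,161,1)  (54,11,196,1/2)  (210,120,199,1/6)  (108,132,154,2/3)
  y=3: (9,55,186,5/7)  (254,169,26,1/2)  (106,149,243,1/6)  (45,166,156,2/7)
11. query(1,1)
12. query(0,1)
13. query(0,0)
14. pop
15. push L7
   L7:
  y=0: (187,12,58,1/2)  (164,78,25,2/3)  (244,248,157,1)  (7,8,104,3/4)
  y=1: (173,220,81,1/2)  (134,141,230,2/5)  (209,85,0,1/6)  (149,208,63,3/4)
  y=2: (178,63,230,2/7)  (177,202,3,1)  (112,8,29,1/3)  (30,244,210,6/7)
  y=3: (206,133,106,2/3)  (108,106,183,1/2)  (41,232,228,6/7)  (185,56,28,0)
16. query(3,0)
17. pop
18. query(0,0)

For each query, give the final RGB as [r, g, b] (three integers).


(2,2) stack=L1,L2,L3; from [0,0,0]:
after L1 α=2/5: [26/5, 266/5, 2]
after L2 α=1/2: [228/5, 193/5, 181/2]
after L3 α=3/4: [2343/20, 2113/20, 1213/8]
= [117, 106, 152]

at x=3,y=1 over L1,L2,L3:
+L1 (α=1) → [11, 226, 115]
+L2 (α=5/7) → [1007/7, 1347/7, 165]
+L3 (α=5/6) → [3146/21, 5897/42, 175]
rounded: [150, 140, 175]

query (0,2) [L1,L2,L3] — begin 0,0,0
L1 α=3/7: [468/7, 531/7, 744/7]
L2 α=1/2: [906/7, 1259/14, 939/7]
L3 α=4/7: [3110/49, 6073/98, 3545/49]
rounded: [63, 62, 72]

(1,3) stack=L1,L2,L3,L4; from [0,0,0]:
+L1 (α=2/3) → [12, 30, 38]
+L2 (α=1/7) → [38, 276/7, 344/7]
+L3 (α=3/8) → [91/2, 1299/28, 2623/56]
+L4 (α=1/3) → [151/3, 2447/42, 5507/84]
= [50, 58, 66]

(1,1) stack=L1,L2,L3,L4,L5,L6; from [0,0,0]:
+L1 (α=3/4) → [435/4, 3, 249/2]
+L2 (α=1) → [65, 69, 145]
+L3 (α=1/2) → [51, 127, 186]
+L4 (α=1/2) → [107, 131/2, 417/2]
+L5 (α=1/3) → [128, 193/3, 479/3]
+L6 (α=1/8) → [991/8, 1939/24, 3881/24]
→ [124, 81, 162]

at x=0,y=1 over L1,L2,L3,L4,L5,L6:
L1 α=1: [26, 229, 38]
L2 α=1/2: [120, 200, 48]
L3 α=1/2: [215/2, 128, 38]
L4 α=5/7: [475/7, 456/7, 421/7]
L5 α=6/7: [1777/49, 2766/49, 6091/49]
L6 α=1/2: [5813/49, 5951/98, 6990/49]
= [119, 61, 143]

query (0,0) [L1,L2,L3,L4,L5,L6] — begin 0,0,0
after L1 α=5/6: [185, 145/3, 85/6]
after L2 α=1/2: [219, 355/6, 217/12]
after L3 α=4/7: [1245/7, 779/14, 4281/28]
after L4 α=1/7: [7834/49, 2778/49, 13109/98]
after L5 α=1/4: [24139/196, 8481/196, 53439/392]
after L6 α=3/4: [120571/784, 124317/784, 113415/1568]
→ [154, 159, 72]

at x=3,y=0 over L1,L2,L3,L4,L5,L7:
+L1 (α=0) → [0, 0, 0]
+L2 (α=1) → [153, 173, 217]
+L3 (α=1/5) → [741/5, 771/5, 933/5]
+L4 (α=4/5) → [1561/25, 2711/25, 1353/25]
+L5 (α=4/5) → [11561/125, 23611/125, 8853/125]
+L7 (α=3/4) → [7093/250, 26611/500, 47853/500]
→ [28, 53, 96]

at x=0,y=0 over L1,L2,L3,L4,L5:
after L1 α=5/6: [185, 145/3, 85/6]
after L2 α=1/2: [219, 355/6, 217/12]
after L3 α=4/7: [1245/7, 779/14, 4281/28]
after L4 α=1/7: [7834/49, 2778/49, 13109/98]
after L5 α=1/4: [24139/196, 8481/196, 53439/392]
= [123, 43, 136]


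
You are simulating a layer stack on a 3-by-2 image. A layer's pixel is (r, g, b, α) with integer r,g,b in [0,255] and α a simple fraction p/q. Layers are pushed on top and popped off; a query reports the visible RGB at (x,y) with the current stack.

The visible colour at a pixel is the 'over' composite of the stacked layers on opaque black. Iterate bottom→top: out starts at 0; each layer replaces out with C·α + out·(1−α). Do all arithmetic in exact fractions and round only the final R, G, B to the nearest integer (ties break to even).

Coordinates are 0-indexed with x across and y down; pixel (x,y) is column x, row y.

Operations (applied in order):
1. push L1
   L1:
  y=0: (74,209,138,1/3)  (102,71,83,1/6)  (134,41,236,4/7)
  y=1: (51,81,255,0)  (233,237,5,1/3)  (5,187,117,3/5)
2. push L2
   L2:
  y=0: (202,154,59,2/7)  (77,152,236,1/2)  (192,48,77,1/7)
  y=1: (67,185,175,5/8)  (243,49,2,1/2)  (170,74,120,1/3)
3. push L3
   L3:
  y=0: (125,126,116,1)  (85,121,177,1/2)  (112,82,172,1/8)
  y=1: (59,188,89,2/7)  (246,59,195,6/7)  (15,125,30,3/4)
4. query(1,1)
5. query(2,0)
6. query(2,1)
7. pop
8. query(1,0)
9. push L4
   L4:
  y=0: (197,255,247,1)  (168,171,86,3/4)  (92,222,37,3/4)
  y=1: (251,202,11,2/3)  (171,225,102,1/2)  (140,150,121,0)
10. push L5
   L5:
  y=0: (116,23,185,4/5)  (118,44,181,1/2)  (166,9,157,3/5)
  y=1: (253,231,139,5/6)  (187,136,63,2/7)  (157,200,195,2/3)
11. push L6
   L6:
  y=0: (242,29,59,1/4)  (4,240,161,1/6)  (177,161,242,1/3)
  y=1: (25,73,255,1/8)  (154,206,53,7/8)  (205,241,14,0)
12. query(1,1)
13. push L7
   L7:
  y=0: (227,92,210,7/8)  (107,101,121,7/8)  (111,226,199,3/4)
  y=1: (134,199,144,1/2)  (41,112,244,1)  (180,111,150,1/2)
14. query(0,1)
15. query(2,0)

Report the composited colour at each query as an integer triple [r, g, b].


query (1,1) [L1,L2,L3] — begin 0,0,0
+L1 (α=1/3) → [233/3, 79, 5/3]
+L2 (α=1/2) → [481/3, 64, 11/6]
+L3 (α=6/7) → [4909/21, 418/7, 7031/42]
rounded: [234, 60, 167]

at x=2,y=0 over L1,L2,L3:
L1 α=4/7: [536/7, 164/7, 944/7]
L2 α=1/7: [4560/49, 1320/49, 6203/49]
L3 α=1/8: [668/7, 947/28, 7407/56]
= [95, 34, 132]

(2,1) stack=L1,L2,L3; from [0,0,0]:
+L1 (α=3/5) → [3, 561/5, 351/5]
+L2 (α=1/3) → [176/3, 1492/15, 434/5]
+L3 (α=3/4) → [311/12, 7117/60, 221/5]
→ [26, 119, 44]

(1,0) stack=L1,L2; from [0,0,0]:
+L1 (α=1/6) → [17, 71/6, 83/6]
+L2 (α=1/2) → [47, 983/12, 1499/12]
rounded: [47, 82, 125]

query (1,1) [L1,L2,L4,L5,L6] — begin 0,0,0
L1 α=1/3: [233/3, 79, 5/3]
L2 α=1/2: [481/3, 64, 11/6]
L4 α=1/2: [497/3, 289/2, 623/12]
L5 α=2/7: [3607/21, 1989/14, 661/12]
L6 α=7/8: [26245/168, 22177/112, 5113/96]
= [156, 198, 53]

(0,1) stack=L1,L2,L4,L5,L6,L7; from [0,0,0]:
after L1 α=0: [0, 0, 0]
after L2 α=5/8: [335/8, 925/8, 875/8]
after L4 α=2/3: [4351/24, 4157/24, 1051/24]
after L5 α=5/6: [34711/144, 31877/144, 17731/144]
after L6 α=1/8: [246577/1152, 233651/1152, 160837/1152]
after L7 α=1/2: [400945/2304, 462899/2304, 326725/2304]
→ [174, 201, 142]

at x=2,y=0 over L1,L2,L4,L5,L6,L7:
L1 α=4/7: [536/7, 164/7, 944/7]
L2 α=1/7: [4560/49, 1320/49, 6203/49]
L4 α=3/4: [4521/49, 16977/98, 5821/98]
L5 α=3/5: [33444/245, 3660/49, 5780/49]
L6 α=1/3: [36751/245, 15209/147, 7806/49]
L7 α=3/4: [29584/245, 114875/588, 37059/196]
rounded: [121, 195, 189]
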